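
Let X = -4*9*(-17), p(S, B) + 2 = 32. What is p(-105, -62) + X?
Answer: 642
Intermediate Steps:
p(S, B) = 30 (p(S, B) = -2 + 32 = 30)
X = 612 (X = -36*(-17) = 612)
p(-105, -62) + X = 30 + 612 = 642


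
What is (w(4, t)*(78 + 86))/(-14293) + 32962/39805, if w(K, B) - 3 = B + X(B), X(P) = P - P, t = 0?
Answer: 451541806/568932865 ≈ 0.79366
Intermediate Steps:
X(P) = 0
w(K, B) = 3 + B (w(K, B) = 3 + (B + 0) = 3 + B)
(w(4, t)*(78 + 86))/(-14293) + 32962/39805 = ((3 + 0)*(78 + 86))/(-14293) + 32962/39805 = (3*164)*(-1/14293) + 32962*(1/39805) = 492*(-1/14293) + 32962/39805 = -492/14293 + 32962/39805 = 451541806/568932865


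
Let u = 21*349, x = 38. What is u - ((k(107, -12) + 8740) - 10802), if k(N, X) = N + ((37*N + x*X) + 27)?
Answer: 5754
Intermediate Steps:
k(N, X) = 27 + 38*N + 38*X (k(N, X) = N + ((37*N + 38*X) + 27) = N + (27 + 37*N + 38*X) = 27 + 38*N + 38*X)
u = 7329
u - ((k(107, -12) + 8740) - 10802) = 7329 - (((27 + 38*107 + 38*(-12)) + 8740) - 10802) = 7329 - (((27 + 4066 - 456) + 8740) - 10802) = 7329 - ((3637 + 8740) - 10802) = 7329 - (12377 - 10802) = 7329 - 1*1575 = 7329 - 1575 = 5754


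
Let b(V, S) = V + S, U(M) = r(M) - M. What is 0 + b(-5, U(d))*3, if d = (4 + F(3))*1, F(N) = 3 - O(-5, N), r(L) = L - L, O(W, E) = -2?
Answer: -42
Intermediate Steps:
r(L) = 0
F(N) = 5 (F(N) = 3 - 1*(-2) = 3 + 2 = 5)
d = 9 (d = (4 + 5)*1 = 9*1 = 9)
U(M) = -M (U(M) = 0 - M = -M)
b(V, S) = S + V
0 + b(-5, U(d))*3 = 0 + (-1*9 - 5)*3 = 0 + (-9 - 5)*3 = 0 - 14*3 = 0 - 42 = -42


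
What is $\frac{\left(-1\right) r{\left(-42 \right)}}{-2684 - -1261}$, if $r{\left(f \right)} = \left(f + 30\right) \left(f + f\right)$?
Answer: $\frac{1008}{1423} \approx 0.70836$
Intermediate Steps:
$r{\left(f \right)} = 2 f \left(30 + f\right)$ ($r{\left(f \right)} = \left(30 + f\right) 2 f = 2 f \left(30 + f\right)$)
$\frac{\left(-1\right) r{\left(-42 \right)}}{-2684 - -1261} = \frac{\left(-1\right) 2 \left(-42\right) \left(30 - 42\right)}{-2684 - -1261} = \frac{\left(-1\right) 2 \left(-42\right) \left(-12\right)}{-2684 + 1261} = \frac{\left(-1\right) 1008}{-1423} = \left(-1008\right) \left(- \frac{1}{1423}\right) = \frac{1008}{1423}$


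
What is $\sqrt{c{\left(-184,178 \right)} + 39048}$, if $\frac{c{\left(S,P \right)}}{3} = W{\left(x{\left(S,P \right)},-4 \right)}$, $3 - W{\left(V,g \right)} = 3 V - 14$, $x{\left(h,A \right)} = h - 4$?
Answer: $\sqrt{40791} \approx 201.97$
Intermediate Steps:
$x{\left(h,A \right)} = -4 + h$
$W{\left(V,g \right)} = 17 - 3 V$ ($W{\left(V,g \right)} = 3 - \left(3 V - 14\right) = 3 - \left(-14 + 3 V\right) = 17 - 3 V$)
$c{\left(S,P \right)} = 87 - 9 S$ ($c{\left(S,P \right)} = 3 \left(17 - 3 \left(-4 + S\right)\right) = 3 \left(17 - \left(-12 + 3 S\right)\right) = 3 \left(29 - 3 S\right) = 87 - 9 S$)
$\sqrt{c{\left(-184,178 \right)} + 39048} = \sqrt{\left(87 - -1656\right) + 39048} = \sqrt{\left(87 + 1656\right) + 39048} = \sqrt{1743 + 39048} = \sqrt{40791}$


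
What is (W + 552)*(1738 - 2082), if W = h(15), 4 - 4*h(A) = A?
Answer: -188942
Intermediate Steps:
h(A) = 1 - A/4
W = -11/4 (W = 1 - 1/4*15 = 1 - 15/4 = -11/4 ≈ -2.7500)
(W + 552)*(1738 - 2082) = (-11/4 + 552)*(1738 - 2082) = (2197/4)*(-344) = -188942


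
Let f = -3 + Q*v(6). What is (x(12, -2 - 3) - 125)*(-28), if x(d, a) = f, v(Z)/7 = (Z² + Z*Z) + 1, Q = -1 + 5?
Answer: -53648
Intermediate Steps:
Q = 4
v(Z) = 7 + 14*Z² (v(Z) = 7*((Z² + Z*Z) + 1) = 7*((Z² + Z²) + 1) = 7*(2*Z² + 1) = 7*(1 + 2*Z²) = 7 + 14*Z²)
f = 2041 (f = -3 + 4*(7 + 14*6²) = -3 + 4*(7 + 14*36) = -3 + 4*(7 + 504) = -3 + 4*511 = -3 + 2044 = 2041)
x(d, a) = 2041
(x(12, -2 - 3) - 125)*(-28) = (2041 - 125)*(-28) = 1916*(-28) = -53648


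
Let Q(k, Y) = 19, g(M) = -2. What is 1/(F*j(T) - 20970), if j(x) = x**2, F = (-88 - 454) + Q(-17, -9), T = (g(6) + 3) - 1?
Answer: -1/20970 ≈ -4.7687e-5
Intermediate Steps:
T = 0 (T = (-2 + 3) - 1 = 1 - 1 = 0)
F = -523 (F = (-88 - 454) + 19 = -542 + 19 = -523)
1/(F*j(T) - 20970) = 1/(-523*0**2 - 20970) = 1/(-523*0 - 20970) = 1/(0 - 20970) = 1/(-20970) = -1/20970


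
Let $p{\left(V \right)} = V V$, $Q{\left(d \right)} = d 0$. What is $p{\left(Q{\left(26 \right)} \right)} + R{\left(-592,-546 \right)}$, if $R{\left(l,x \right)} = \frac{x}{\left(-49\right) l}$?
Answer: $- \frac{39}{2072} \approx -0.018822$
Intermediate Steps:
$Q{\left(d \right)} = 0$
$R{\left(l,x \right)} = - \frac{x}{49 l}$ ($R{\left(l,x \right)} = x \left(- \frac{1}{49 l}\right) = - \frac{x}{49 l}$)
$p{\left(V \right)} = V^{2}$
$p{\left(Q{\left(26 \right)} \right)} + R{\left(-592,-546 \right)} = 0^{2} - - \frac{78}{7 \left(-592\right)} = 0 - \left(- \frac{78}{7}\right) \left(- \frac{1}{592}\right) = 0 - \frac{39}{2072} = - \frac{39}{2072}$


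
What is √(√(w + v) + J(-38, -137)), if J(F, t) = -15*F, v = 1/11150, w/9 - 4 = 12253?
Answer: √(2834553000 + 2230*√548575518146)/2230 ≈ 30.036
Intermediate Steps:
w = 110313 (w = 36 + 9*12253 = 36 + 110277 = 110313)
v = 1/11150 ≈ 8.9686e-5
√(√(w + v) + J(-38, -137)) = √(√(110313 + 1/11150) - 15*(-38)) = √(√(1229989951/11150) + 570) = √(√548575518146/2230 + 570) = √(570 + √548575518146/2230)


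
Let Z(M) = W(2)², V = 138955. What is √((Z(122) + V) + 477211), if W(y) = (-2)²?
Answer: √616182 ≈ 784.97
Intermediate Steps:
W(y) = 4
Z(M) = 16 (Z(M) = 4² = 16)
√((Z(122) + V) + 477211) = √((16 + 138955) + 477211) = √(138971 + 477211) = √616182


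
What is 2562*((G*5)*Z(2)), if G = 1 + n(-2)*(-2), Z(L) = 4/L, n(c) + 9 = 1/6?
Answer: 478240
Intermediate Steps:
n(c) = -53/6 (n(c) = -9 + 1/6 = -53/6)
G = 56/3 (G = 1 - 53/6*(-2) = 1 + 53/3 = 56/3 ≈ 18.667)
2562*((G*5)*Z(2)) = 2562*(((56/3)*5)*(4/2)) = 2562*(280*(4*(1/2))/3) = 2562*((280/3)*2) = 2562*(560/3) = 478240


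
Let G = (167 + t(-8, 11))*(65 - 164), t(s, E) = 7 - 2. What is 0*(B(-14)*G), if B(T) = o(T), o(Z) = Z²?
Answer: 0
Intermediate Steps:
t(s, E) = 5
G = -17028 (G = (167 + 5)*(65 - 164) = 172*(-99) = -17028)
B(T) = T²
0*(B(-14)*G) = 0*((-14)²*(-17028)) = 0*(196*(-17028)) = 0*(-3337488) = 0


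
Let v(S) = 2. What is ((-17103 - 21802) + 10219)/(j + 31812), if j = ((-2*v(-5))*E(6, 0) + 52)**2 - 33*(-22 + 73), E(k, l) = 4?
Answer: -9562/10475 ≈ -0.91284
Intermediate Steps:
j = -387 (j = (-2*2*4 + 52)**2 - 33*(-22 + 73) = (-4*4 + 52)**2 - 33*51 = (-16 + 52)**2 - 1683 = 36**2 - 1683 = 1296 - 1683 = -387)
((-17103 - 21802) + 10219)/(j + 31812) = ((-17103 - 21802) + 10219)/(-387 + 31812) = (-38905 + 10219)/31425 = -28686*1/31425 = -9562/10475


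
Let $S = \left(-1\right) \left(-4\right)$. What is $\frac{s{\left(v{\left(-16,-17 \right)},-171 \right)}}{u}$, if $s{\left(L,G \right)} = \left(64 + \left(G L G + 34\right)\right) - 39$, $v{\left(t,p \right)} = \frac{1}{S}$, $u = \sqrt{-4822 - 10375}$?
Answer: $- \frac{4211 i \sqrt{15197}}{8684} \approx - 59.778 i$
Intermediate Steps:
$u = i \sqrt{15197}$ ($u = \sqrt{-15197} = i \sqrt{15197} \approx 123.28 i$)
$S = 4$
$v{\left(t,p \right)} = \frac{1}{4}$
$s{\left(L,G \right)} = 59 + L G^{2}$ ($s{\left(L,G \right)} = \left(64 + \left(L G^{2} + 34\right)\right) - 39 = \left(64 + \left(34 + L G^{2}\right)\right) - 39 = \left(98 + L G^{2}\right) - 39 = 59 + L G^{2}$)
$\frac{s{\left(v{\left(-16,-17 \right)},-171 \right)}}{u} = \frac{59 + \frac{\left(-171\right)^{2}}{4}}{i \sqrt{15197}} = \left(59 + \frac{1}{4} \cdot 29241\right) \left(- \frac{i \sqrt{15197}}{15197}\right) = \left(59 + \frac{29241}{4}\right) \left(- \frac{i \sqrt{15197}}{15197}\right) = \frac{29477 \left(- \frac{i \sqrt{15197}}{15197}\right)}{4} = - \frac{4211 i \sqrt{15197}}{8684}$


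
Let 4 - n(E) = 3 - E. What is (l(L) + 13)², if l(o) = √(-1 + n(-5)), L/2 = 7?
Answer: (13 + I*√5)² ≈ 164.0 + 58.138*I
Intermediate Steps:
L = 14 (L = 2*7 = 14)
n(E) = 1 + E (n(E) = 4 - (3 - E) = 4 + (-3 + E) = 1 + E)
l(o) = I*√5 (l(o) = √(-1 + (1 - 5)) = √(-1 - 4) = √(-5) = I*√5)
(l(L) + 13)² = (I*√5 + 13)² = (13 + I*√5)²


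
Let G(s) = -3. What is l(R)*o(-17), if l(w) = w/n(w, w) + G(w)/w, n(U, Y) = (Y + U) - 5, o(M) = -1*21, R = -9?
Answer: -350/23 ≈ -15.217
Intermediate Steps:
o(M) = -21
n(U, Y) = -5 + U + Y (n(U, Y) = (U + Y) - 5 = -5 + U + Y)
l(w) = -3/w + w/(-5 + 2*w) (l(w) = w/(-5 + w + w) - 3/w = w/(-5 + 2*w) - 3/w = -3/w + w/(-5 + 2*w))
l(R)*o(-17) = ((15 + (-9)**2 - 6*(-9))/((-9)*(-5 + 2*(-9))))*(-21) = -(15 + 81 + 54)/(9*(-5 - 18))*(-21) = -1/9*150/(-23)*(-21) = -1/9*(-1/23)*150*(-21) = (50/69)*(-21) = -350/23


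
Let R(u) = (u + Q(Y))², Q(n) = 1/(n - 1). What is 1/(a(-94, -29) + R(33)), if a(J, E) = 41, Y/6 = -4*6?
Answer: 21025/23748681 ≈ 0.00088531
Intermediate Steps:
Y = -144 (Y = 6*(-4*6) = 6*(-24) = -144)
Q(n) = 1/(-1 + n)
R(u) = (-1/145 + u)² (R(u) = (u + 1/(-1 - 144))² = (u + 1/(-145))² = (u - 1/145)² = (-1/145 + u)²)
1/(a(-94, -29) + R(33)) = 1/(41 + (-1 + 145*33)²/21025) = 1/(41 + (-1 + 4785)²/21025) = 1/(41 + (1/21025)*4784²) = 1/(41 + (1/21025)*22886656) = 1/(41 + 22886656/21025) = 1/(23748681/21025) = 21025/23748681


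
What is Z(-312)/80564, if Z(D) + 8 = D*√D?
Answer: -2/20141 - 156*I*√78/20141 ≈ -9.93e-5 - 0.068406*I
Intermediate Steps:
Z(D) = -8 + D^(3/2) (Z(D) = -8 + D*√D = -8 + D^(3/2))
Z(-312)/80564 = (-8 + (-312)^(3/2))/80564 = (-8 - 624*I*√78)*(1/80564) = -2/20141 - 156*I*√78/20141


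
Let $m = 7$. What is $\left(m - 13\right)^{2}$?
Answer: $36$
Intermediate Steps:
$\left(m - 13\right)^{2} = \left(7 - 13\right)^{2} = \left(-6\right)^{2} = 36$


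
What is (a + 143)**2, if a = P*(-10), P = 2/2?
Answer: 17689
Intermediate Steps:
P = 1 (P = 2*(1/2) = 1)
a = -10 (a = 1*(-10) = -10)
(a + 143)**2 = (-10 + 143)**2 = 133**2 = 17689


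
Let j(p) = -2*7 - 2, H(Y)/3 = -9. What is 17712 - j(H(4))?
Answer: 17728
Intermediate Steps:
H(Y) = -27 (H(Y) = 3*(-9) = -27)
j(p) = -16 (j(p) = -14 - 2 = -16)
17712 - j(H(4)) = 17712 - 1*(-16) = 17712 + 16 = 17728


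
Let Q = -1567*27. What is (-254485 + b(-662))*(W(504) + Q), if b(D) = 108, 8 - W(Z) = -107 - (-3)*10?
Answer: 10740814448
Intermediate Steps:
W(Z) = 85 (W(Z) = 8 - (-107 - (-3)*10) = 8 - (-107 - 1*(-30)) = 8 - (-107 + 30) = 8 - 1*(-77) = 8 + 77 = 85)
Q = -42309
(-254485 + b(-662))*(W(504) + Q) = (-254485 + 108)*(85 - 42309) = -254377*(-42224) = 10740814448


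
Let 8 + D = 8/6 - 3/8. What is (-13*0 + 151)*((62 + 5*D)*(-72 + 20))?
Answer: -1262209/6 ≈ -2.1037e+5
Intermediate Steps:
D = -169/24 (D = -8 + (8/6 - 3/8) = -8 + (8*(⅙) - 3*⅛) = -8 + (4/3 - 3/8) = -8 + 23/24 = -169/24 ≈ -7.0417)
(-13*0 + 151)*((62 + 5*D)*(-72 + 20)) = (-13*0 + 151)*((62 + 5*(-169/24))*(-72 + 20)) = (0 + 151)*((62 - 845/24)*(-52)) = 151*((643/24)*(-52)) = 151*(-8359/6) = -1262209/6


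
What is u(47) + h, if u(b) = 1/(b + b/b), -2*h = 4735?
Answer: -113639/48 ≈ -2367.5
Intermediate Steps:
h = -4735/2 (h = -½*4735 = -4735/2 ≈ -2367.5)
u(b) = 1/(1 + b) (u(b) = 1/(b + 1) = 1/(1 + b))
u(47) + h = 1/(1 + 47) - 4735/2 = 1/48 - 4735/2 = -113639/48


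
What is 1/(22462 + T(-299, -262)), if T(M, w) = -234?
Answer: 1/22228 ≈ 4.4988e-5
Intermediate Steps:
1/(22462 + T(-299, -262)) = 1/(22462 - 234) = 1/22228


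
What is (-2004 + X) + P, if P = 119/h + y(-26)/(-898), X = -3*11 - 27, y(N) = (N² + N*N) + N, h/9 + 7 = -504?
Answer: -609308776/294993 ≈ -2065.5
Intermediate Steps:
h = -4599 (h = -63 + 9*(-504) = -63 - 4536 = -4599)
y(N) = N + 2*N² (y(N) = (N² + N²) + N = 2*N² + N = N + 2*N²)
X = -60 (X = -33 - 27 = -60)
P = -443224/294993 (P = 119/(-4599) - 26*(1 + 2*(-26))/(-898) = 119*(-1/4599) - 26*(1 - 52)*(-1/898) = -17/657 - 26*(-51)*(-1/898) = -17/657 + 1326*(-1/898) = -17/657 - 663/449 = -443224/294993 ≈ -1.5025)
(-2004 + X) + P = (-2004 - 60) - 443224/294993 = -2064 - 443224/294993 = -609308776/294993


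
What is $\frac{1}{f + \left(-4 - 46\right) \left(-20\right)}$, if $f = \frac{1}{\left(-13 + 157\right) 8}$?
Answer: $\frac{1152}{1152001} \approx 0.001$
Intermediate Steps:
$f = \frac{1}{1152}$ ($f = \frac{1}{144} \cdot \frac{1}{8} = \frac{1}{1152} \approx 0.00086806$)
$\frac{1}{f + \left(-4 - 46\right) \left(-20\right)} = \frac{1}{\frac{1}{1152} + \left(-4 - 46\right) \left(-20\right)} = \frac{1}{\frac{1}{1152} - -1000} = \frac{1}{\frac{1}{1152} + 1000} = \frac{1}{\frac{1152001}{1152}} = \frac{1152}{1152001}$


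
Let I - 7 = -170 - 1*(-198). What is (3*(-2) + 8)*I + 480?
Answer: 550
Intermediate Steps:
I = 35 (I = 7 + (-170 - 1*(-198)) = 7 + (-170 + 198) = 7 + 28 = 35)
(3*(-2) + 8)*I + 480 = (3*(-2) + 8)*35 + 480 = (-6 + 8)*35 + 480 = 2*35 + 480 = 70 + 480 = 550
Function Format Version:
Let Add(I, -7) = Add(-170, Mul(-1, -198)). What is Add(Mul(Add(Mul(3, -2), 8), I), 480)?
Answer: 550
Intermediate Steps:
I = 35 (I = Add(7, Add(-170, Mul(-1, -198))) = Add(7, Add(-170, 198)) = Add(7, 28) = 35)
Add(Mul(Add(Mul(3, -2), 8), I), 480) = Add(Mul(Add(Mul(3, -2), 8), 35), 480) = Add(Mul(Add(-6, 8), 35), 480) = Add(Mul(2, 35), 480) = Add(70, 480) = 550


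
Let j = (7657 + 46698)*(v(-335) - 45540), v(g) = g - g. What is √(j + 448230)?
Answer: I*√2474878470 ≈ 49748.0*I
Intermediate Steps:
v(g) = 0
j = -2475326700 (j = (7657 + 46698)*(0 - 45540) = 54355*(-45540) = -2475326700)
√(j + 448230) = √(-2475326700 + 448230) = √(-2474878470) = I*√2474878470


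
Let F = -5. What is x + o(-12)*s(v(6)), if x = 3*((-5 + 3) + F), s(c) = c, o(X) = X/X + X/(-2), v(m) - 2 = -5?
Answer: -42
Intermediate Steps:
v(m) = -3 (v(m) = 2 - 5 = -3)
o(X) = 1 - X/2 (o(X) = 1 + X*(-1/2) = 1 - X/2)
x = -21 (x = 3*((-5 + 3) - 5) = 3*(-2 - 5) = 3*(-7) = -21)
x + o(-12)*s(v(6)) = -21 + (1 - 1/2*(-12))*(-3) = -21 + (1 + 6)*(-3) = -21 + 7*(-3) = -21 - 21 = -42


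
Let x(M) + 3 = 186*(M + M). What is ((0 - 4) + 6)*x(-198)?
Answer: -147318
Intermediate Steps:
x(M) = -3 + 372*M (x(M) = -3 + 186*(M + M) = -3 + 186*(2*M) = -3 + 372*M)
((0 - 4) + 6)*x(-198) = ((0 - 4) + 6)*(-3 + 372*(-198)) = (-4 + 6)*(-3 - 73656) = 2*(-73659) = -147318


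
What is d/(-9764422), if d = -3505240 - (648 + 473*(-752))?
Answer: 1575096/4882211 ≈ 0.32262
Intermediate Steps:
d = -3150192 (d = -3505240 - (648 - 355696) = -3505240 - 1*(-355048) = -3505240 + 355048 = -3150192)
d/(-9764422) = -3150192/(-9764422) = -3150192*(-1/9764422) = 1575096/4882211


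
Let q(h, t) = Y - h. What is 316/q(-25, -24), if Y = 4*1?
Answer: 316/29 ≈ 10.897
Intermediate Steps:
Y = 4
q(h, t) = 4 - h
316/q(-25, -24) = 316/(4 - 1*(-25)) = 316/(4 + 25) = 316/29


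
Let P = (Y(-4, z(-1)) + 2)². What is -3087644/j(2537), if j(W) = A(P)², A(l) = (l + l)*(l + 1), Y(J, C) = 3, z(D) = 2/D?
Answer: -771911/422500 ≈ -1.8270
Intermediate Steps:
P = 25 (P = (3 + 2)² = 5² = 25)
A(l) = 2*l*(1 + l) (A(l) = (2*l)*(1 + l) = 2*l*(1 + l))
j(W) = 1690000 (j(W) = (2*25*(1 + 25))² = (2*25*26)² = 1300² = 1690000)
-3087644/j(2537) = -3087644/1690000 = -3087644*1/1690000 = -771911/422500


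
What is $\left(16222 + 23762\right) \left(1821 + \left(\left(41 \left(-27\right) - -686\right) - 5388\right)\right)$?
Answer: $-159456192$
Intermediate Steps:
$\left(16222 + 23762\right) \left(1821 + \left(\left(41 \left(-27\right) - -686\right) - 5388\right)\right) = 39984 \left(1821 + \left(\left(-1107 + 686\right) - 5388\right)\right) = 39984 \left(1821 - 5809\right) = 39984 \left(-3988\right) = -159456192$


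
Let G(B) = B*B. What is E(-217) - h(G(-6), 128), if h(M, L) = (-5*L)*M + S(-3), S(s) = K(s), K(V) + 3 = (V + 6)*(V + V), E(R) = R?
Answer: 22844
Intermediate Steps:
G(B) = B²
K(V) = -3 + 2*V*(6 + V) (K(V) = -3 + (V + 6)*(V + V) = -3 + (6 + V)*(2*V) = -3 + 2*V*(6 + V))
S(s) = -3 + 2*s² + 12*s
h(M, L) = -21 - 5*L*M (h(M, L) = (-5*L)*M + (-3 + 2*(-3)² + 12*(-3)) = -5*L*M + (-3 + 2*9 - 36) = -5*L*M + (-3 + 18 - 36) = -5*L*M - 21 = -21 - 5*L*M)
E(-217) - h(G(-6), 128) = -217 - (-21 - 5*128*(-6)²) = -217 - (-21 - 5*128*36) = -217 - (-21 - 23040) = -217 - 1*(-23061) = -217 + 23061 = 22844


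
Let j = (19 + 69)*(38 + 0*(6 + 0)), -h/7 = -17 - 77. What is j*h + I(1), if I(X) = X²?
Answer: 2200353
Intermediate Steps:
h = 658 (h = -7*(-17 - 77) = -7*(-94) = 658)
j = 3344 (j = 88*(38 + 0*6) = 88*(38 + 0) = 88*38 = 3344)
j*h + I(1) = 3344*658 + 1² = 2200352 + 1 = 2200353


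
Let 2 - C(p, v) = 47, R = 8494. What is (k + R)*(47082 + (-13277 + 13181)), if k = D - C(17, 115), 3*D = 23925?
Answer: 775926804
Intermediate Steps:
C(p, v) = -45 (C(p, v) = 2 - 1*47 = 2 - 47 = -45)
D = 7975 (D = (1/3)*23925 = 7975)
k = 8020 (k = 7975 - 1*(-45) = 7975 + 45 = 8020)
(k + R)*(47082 + (-13277 + 13181)) = (8020 + 8494)*(47082 + (-13277 + 13181)) = 16514*(47082 - 96) = 16514*46986 = 775926804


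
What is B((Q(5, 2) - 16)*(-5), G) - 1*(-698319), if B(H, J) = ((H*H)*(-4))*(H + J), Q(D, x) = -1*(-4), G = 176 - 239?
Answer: 741519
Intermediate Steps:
G = -63
Q(D, x) = 4
B(H, J) = -4*H²*(H + J) (B(H, J) = (H²*(-4))*(H + J) = (-4*H²)*(H + J) = -4*H²*(H + J))
B((Q(5, 2) - 16)*(-5), G) - 1*(-698319) = 4*((4 - 16)*(-5))²*(-(4 - 16)*(-5) - 1*(-63)) - 1*(-698319) = 4*(-12*(-5))²*(-(-12)*(-5) + 63) + 698319 = 4*60²*(-1*60 + 63) + 698319 = 4*3600*(-60 + 63) + 698319 = 4*3600*3 + 698319 = 43200 + 698319 = 741519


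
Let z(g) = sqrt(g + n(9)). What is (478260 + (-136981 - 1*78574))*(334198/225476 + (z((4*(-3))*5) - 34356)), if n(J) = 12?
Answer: -1017472129836445/112738 + 1050820*I*sqrt(3) ≈ -9.0251e+9 + 1.8201e+6*I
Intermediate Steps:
z(g) = sqrt(12 + g) (z(g) = sqrt(g + 12) = sqrt(12 + g))
(478260 + (-136981 - 1*78574))*(334198/225476 + (z((4*(-3))*5) - 34356)) = (478260 + (-136981 - 1*78574))*(334198/225476 + (sqrt(12 + (4*(-3))*5) - 34356)) = (478260 + (-136981 - 78574))*(334198*(1/225476) + (sqrt(12 - 12*5) - 34356)) = (478260 - 215555)*(167099/112738 + (sqrt(12 - 60) - 34356)) = 262705*(167099/112738 + (sqrt(-48) - 34356)) = 262705*(167099/112738 + (4*I*sqrt(3) - 34356)) = 262705*(167099/112738 + (-34356 + 4*I*sqrt(3))) = 262705*(-3873059629/112738 + 4*I*sqrt(3)) = -1017472129836445/112738 + 1050820*I*sqrt(3)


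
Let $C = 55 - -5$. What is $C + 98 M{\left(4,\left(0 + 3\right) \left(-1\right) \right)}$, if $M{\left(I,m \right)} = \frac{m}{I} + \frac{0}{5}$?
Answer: $- \frac{27}{2} \approx -13.5$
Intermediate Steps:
$C = 60$ ($C = 55 + 5 = 60$)
$M{\left(I,m \right)} = \frac{m}{I}$ ($M{\left(I,m \right)} = \frac{m}{I} + 0 \cdot \frac{1}{5} = \frac{m}{I} + 0 = \frac{m}{I}$)
$C + 98 M{\left(4,\left(0 + 3\right) \left(-1\right) \right)} = 60 + 98 \frac{\left(0 + 3\right) \left(-1\right)}{4} = 60 + 98 \cdot 3 \left(-1\right) \frac{1}{4} = 60 + 98 \left(\left(-3\right) \frac{1}{4}\right) = 60 + 98 \left(- \frac{3}{4}\right) = 60 - \frac{147}{2} = - \frac{27}{2}$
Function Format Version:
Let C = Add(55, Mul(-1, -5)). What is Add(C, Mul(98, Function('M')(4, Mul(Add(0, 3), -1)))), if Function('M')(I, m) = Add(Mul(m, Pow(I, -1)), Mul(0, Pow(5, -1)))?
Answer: Rational(-27, 2) ≈ -13.500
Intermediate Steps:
C = 60 (C = Add(55, 5) = 60)
Function('M')(I, m) = Mul(m, Pow(I, -1)) (Function('M')(I, m) = Add(Mul(m, Pow(I, -1)), Mul(0, Rational(1, 5))) = Add(Mul(m, Pow(I, -1)), 0) = Mul(m, Pow(I, -1)))
Add(C, Mul(98, Function('M')(4, Mul(Add(0, 3), -1)))) = Add(60, Mul(98, Mul(Mul(Add(0, 3), -1), Pow(4, -1)))) = Add(60, Mul(98, Mul(Mul(3, -1), Rational(1, 4)))) = Add(60, Mul(98, Mul(-3, Rational(1, 4)))) = Add(60, Mul(98, Rational(-3, 4))) = Add(60, Rational(-147, 2)) = Rational(-27, 2)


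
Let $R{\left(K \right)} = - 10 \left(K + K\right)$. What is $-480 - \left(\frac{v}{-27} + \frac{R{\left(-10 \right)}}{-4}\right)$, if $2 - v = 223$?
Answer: $- \frac{11831}{27} \approx -438.19$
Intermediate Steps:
$v = -221$ ($v = 2 - 223 = -221$)
$R{\left(K \right)} = - 20 K$ ($R{\left(K \right)} = - 10 \cdot 2 K = - 20 K$)
$-480 - \left(\frac{v}{-27} + \frac{R{\left(-10 \right)}}{-4}\right) = -480 - \left(- \frac{221}{-27} + \frac{\left(-20\right) \left(-10\right)}{-4}\right) = -480 - \left(\left(-221\right) \left(- \frac{1}{27}\right) + 200 \left(- \frac{1}{4}\right)\right) = -480 - \left(\frac{221}{27} - 50\right) = -480 - - \frac{1129}{27} = -480 + \frac{1129}{27} = - \frac{11831}{27}$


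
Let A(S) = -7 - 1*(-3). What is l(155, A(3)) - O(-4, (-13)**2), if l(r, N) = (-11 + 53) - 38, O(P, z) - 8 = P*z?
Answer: 672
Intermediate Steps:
O(P, z) = 8 + P*z
A(S) = -4 (A(S) = -7 + 3 = -4)
l(r, N) = 4 (l(r, N) = 42 - 38 = 4)
l(155, A(3)) - O(-4, (-13)**2) = 4 - (8 - 4*(-13)**2) = 4 - (8 - 4*169) = 4 - (8 - 676) = 4 - 1*(-668) = 4 + 668 = 672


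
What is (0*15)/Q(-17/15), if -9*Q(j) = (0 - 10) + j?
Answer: 0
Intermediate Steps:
Q(j) = 10/9 - j/9 (Q(j) = -((0 - 10) + j)/9 = -(-10 + j)/9 = 10/9 - j/9)
(0*15)/Q(-17/15) = (0*15)/(10/9 - (-17)/(9*15)) = 0/(10/9 - (-17)/(9*15)) = 0/(10/9 - ⅑*(-17/15)) = 0/(10/9 + 17/135) = 0/(167/135) = 0*(135/167) = 0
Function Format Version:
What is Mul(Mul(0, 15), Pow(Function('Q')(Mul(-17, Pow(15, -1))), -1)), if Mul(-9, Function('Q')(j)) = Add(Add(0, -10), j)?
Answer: 0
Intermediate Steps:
Function('Q')(j) = Add(Rational(10, 9), Mul(Rational(-1, 9), j)) (Function('Q')(j) = Mul(Rational(-1, 9), Add(Add(0, -10), j)) = Mul(Rational(-1, 9), Add(-10, j)) = Add(Rational(10, 9), Mul(Rational(-1, 9), j)))
Mul(Mul(0, 15), Pow(Function('Q')(Mul(-17, Pow(15, -1))), -1)) = Mul(Mul(0, 15), Pow(Add(Rational(10, 9), Mul(Rational(-1, 9), Mul(-17, Pow(15, -1)))), -1)) = Mul(0, Pow(Add(Rational(10, 9), Mul(Rational(-1, 9), Mul(-17, Rational(1, 15)))), -1)) = Mul(0, Pow(Add(Rational(10, 9), Mul(Rational(-1, 9), Rational(-17, 15))), -1)) = Mul(0, Pow(Add(Rational(10, 9), Rational(17, 135)), -1)) = Mul(0, Pow(Rational(167, 135), -1)) = Mul(0, Rational(135, 167)) = 0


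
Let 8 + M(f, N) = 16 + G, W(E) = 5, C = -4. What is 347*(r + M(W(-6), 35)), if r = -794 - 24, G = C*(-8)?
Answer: -269966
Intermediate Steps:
G = 32 (G = -4*(-8) = 32)
M(f, N) = 40 (M(f, N) = -8 + (16 + 32) = -8 + 48 = 40)
r = -818
347*(r + M(W(-6), 35)) = 347*(-818 + 40) = 347*(-778) = -269966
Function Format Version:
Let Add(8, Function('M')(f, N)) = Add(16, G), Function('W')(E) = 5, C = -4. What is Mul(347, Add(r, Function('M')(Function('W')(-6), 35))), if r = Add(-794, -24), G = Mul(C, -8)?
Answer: -269966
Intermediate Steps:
G = 32 (G = Mul(-4, -8) = 32)
Function('M')(f, N) = 40 (Function('M')(f, N) = Add(-8, Add(16, 32)) = Add(-8, 48) = 40)
r = -818
Mul(347, Add(r, Function('M')(Function('W')(-6), 35))) = Mul(347, Add(-818, 40)) = Mul(347, -778) = -269966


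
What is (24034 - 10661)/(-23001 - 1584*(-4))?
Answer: -13373/16665 ≈ -0.80246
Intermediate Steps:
(24034 - 10661)/(-23001 - 1584*(-4)) = 13373/(-23001 + 6336) = 13373/(-16665) = 13373*(-1/16665) = -13373/16665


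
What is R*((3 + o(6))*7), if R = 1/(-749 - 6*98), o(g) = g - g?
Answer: -3/191 ≈ -0.015707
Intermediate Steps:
o(g) = 0
R = -1/1337 (R = 1/(-749 - 588) = 1/(-1337) = -1/1337 ≈ -0.00074794)
R*((3 + o(6))*7) = -(3 + 0)*7/1337 = -3*7/1337 = -1/1337*21 = -3/191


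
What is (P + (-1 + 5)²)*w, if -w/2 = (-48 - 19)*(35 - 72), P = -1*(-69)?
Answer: -421430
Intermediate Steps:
P = 69
w = -4958 (w = -2*(-48 - 19)*(35 - 72) = -(-134)*(-37) = -2*2479 = -4958)
(P + (-1 + 5)²)*w = (69 + (-1 + 5)²)*(-4958) = (69 + 4²)*(-4958) = (69 + 16)*(-4958) = 85*(-4958) = -421430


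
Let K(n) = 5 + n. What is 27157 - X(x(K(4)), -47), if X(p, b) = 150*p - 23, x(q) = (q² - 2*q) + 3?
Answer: 17280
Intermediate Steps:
x(q) = 3 + q² - 2*q
X(p, b) = -23 + 150*p
27157 - X(x(K(4)), -47) = 27157 - (-23 + 150*(3 + (5 + 4)² - 2*(5 + 4))) = 27157 - (-23 + 150*(3 + 9² - 2*9)) = 27157 - (-23 + 150*(3 + 81 - 18)) = 27157 - (-23 + 150*66) = 27157 - (-23 + 9900) = 27157 - 1*9877 = 27157 - 9877 = 17280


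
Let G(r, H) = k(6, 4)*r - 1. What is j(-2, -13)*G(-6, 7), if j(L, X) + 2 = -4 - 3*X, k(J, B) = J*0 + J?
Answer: -1221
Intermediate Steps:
k(J, B) = J (k(J, B) = 0 + J = J)
G(r, H) = -1 + 6*r (G(r, H) = 6*r - 1 = -1 + 6*r)
j(L, X) = -6 - 3*X (j(L, X) = -2 + (-4 - 3*X) = -6 - 3*X)
j(-2, -13)*G(-6, 7) = (-6 - 3*(-13))*(-1 + 6*(-6)) = (-6 + 39)*(-1 - 36) = 33*(-37) = -1221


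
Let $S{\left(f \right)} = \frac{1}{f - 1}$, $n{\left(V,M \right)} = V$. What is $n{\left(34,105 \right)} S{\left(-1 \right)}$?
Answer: $-17$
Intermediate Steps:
$S{\left(f \right)} = \frac{1}{-1 + f}$
$n{\left(34,105 \right)} S{\left(-1 \right)} = \frac{34}{-1 - 1} = \frac{34}{-2} = 34 \left(- \frac{1}{2}\right) = -17$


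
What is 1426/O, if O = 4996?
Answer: 713/2498 ≈ 0.28543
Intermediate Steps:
1426/O = 1426/4996 = 1426*(1/4996) = 713/2498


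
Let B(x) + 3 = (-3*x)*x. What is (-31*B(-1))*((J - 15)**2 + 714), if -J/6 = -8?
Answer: 335358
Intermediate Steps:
J = 48 (J = -6*(-8) = 48)
B(x) = -3 - 3*x**2 (B(x) = -3 + (-3*x)*x = -3 - 3*x**2)
(-31*B(-1))*((J - 15)**2 + 714) = (-31*(-3 - 3*(-1)**2))*((48 - 15)**2 + 714) = (-31*(-3 - 3*1))*(33**2 + 714) = (-31*(-3 - 3))*(1089 + 714) = -31*(-6)*1803 = 186*1803 = 335358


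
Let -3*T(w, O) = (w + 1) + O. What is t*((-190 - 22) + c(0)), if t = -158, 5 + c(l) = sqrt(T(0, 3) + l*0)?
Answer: 34286 - 316*I*sqrt(3)/3 ≈ 34286.0 - 182.44*I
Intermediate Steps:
T(w, O) = -1/3 - O/3 - w/3 (T(w, O) = -((w + 1) + O)/3 = -((1 + w) + O)/3 = -(1 + O + w)/3 = -1/3 - O/3 - w/3)
c(l) = -5 + 2*I*sqrt(3)/3 (c(l) = -5 + sqrt((-1/3 - 1/3*3 - 1/3*0) + l*0) = -5 + sqrt((-1/3 - 1 + 0) + 0) = -5 + sqrt(-4/3 + 0) = -5 + sqrt(-4/3) = -5 + 2*I*sqrt(3)/3)
t*((-190 - 22) + c(0)) = -158*((-190 - 22) + (-5 + 2*I*sqrt(3)/3)) = -158*(-212 + (-5 + 2*I*sqrt(3)/3)) = -158*(-217 + 2*I*sqrt(3)/3) = 34286 - 316*I*sqrt(3)/3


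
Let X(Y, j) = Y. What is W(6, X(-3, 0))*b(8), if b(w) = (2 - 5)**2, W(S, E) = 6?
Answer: 54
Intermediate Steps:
b(w) = 9 (b(w) = (-3)**2 = 9)
W(6, X(-3, 0))*b(8) = 6*9 = 54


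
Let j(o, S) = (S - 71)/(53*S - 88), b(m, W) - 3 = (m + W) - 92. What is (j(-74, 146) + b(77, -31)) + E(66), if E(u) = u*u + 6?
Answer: 440539/102 ≈ 4319.0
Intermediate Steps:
E(u) = 6 + u² (E(u) = u² + 6 = 6 + u²)
b(m, W) = -89 + W + m (b(m, W) = 3 + ((m + W) - 92) = 3 + ((W + m) - 92) = 3 + (-92 + W + m) = -89 + W + m)
j(o, S) = (-71 + S)/(-88 + 53*S)
(j(-74, 146) + b(77, -31)) + E(66) = ((-71 + 146)/(-88 + 53*146) + (-89 - 31 + 77)) + (6 + 66²) = (75/(-88 + 7738) - 43) + (6 + 4356) = (75/7650 - 43) + 4362 = ((1/7650)*75 - 43) + 4362 = (1/102 - 43) + 4362 = -4385/102 + 4362 = 440539/102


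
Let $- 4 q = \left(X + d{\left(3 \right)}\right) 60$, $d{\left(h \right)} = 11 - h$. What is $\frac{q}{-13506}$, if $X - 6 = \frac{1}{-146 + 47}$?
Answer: $\frac{6925}{445698} \approx 0.015537$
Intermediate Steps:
$X = \frac{593}{99}$ ($X = 6 + \frac{1}{-146 + 47} = 6 + \frac{1}{-99} = 6 - \frac{1}{99} = \frac{593}{99} \approx 5.9899$)
$q = - \frac{6925}{33}$ ($q = - \frac{\left(\frac{593}{99} + \left(11 - 3\right)\right) 60}{4} = - \frac{\left(\frac{593}{99} + 8\right) 60}{4} = - \frac{\frac{1385}{99} \cdot 60}{4} = \left(- \frac{1}{4}\right) \frac{27700}{33} = - \frac{6925}{33} \approx -209.85$)
$\frac{q}{-13506} = - \frac{6925}{33 \left(-13506\right)} = \left(- \frac{6925}{33}\right) \left(- \frac{1}{13506}\right) = \frac{6925}{445698}$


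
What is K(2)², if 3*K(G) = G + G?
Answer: 16/9 ≈ 1.7778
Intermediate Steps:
K(G) = 2*G/3 (K(G) = (G + G)/3 = (2*G)/3 = 2*G/3)
K(2)² = ((⅔)*2)² = (4/3)² = 16/9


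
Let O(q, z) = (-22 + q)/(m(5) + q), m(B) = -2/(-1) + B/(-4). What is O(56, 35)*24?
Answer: 3264/227 ≈ 14.379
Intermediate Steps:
m(B) = 2 - B/4 (m(B) = -2*(-1) + B*(-¼) = 2 - B/4)
O(q, z) = (-22 + q)/(¾ + q) (O(q, z) = (-22 + q)/((2 - ¼*5) + q) = (-22 + q)/((2 - 5/4) + q) = (-22 + q)/(¾ + q))
O(56, 35)*24 = (4*(-22 + 56)/(3 + 4*56))*24 = (4*34/(3 + 224))*24 = (4*34/227)*24 = (4*(1/227)*34)*24 = (136/227)*24 = 3264/227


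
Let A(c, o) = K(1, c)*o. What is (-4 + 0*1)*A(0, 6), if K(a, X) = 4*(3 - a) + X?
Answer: -192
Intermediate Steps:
K(a, X) = 12 + X - 4*a (K(a, X) = (12 - 4*a) + X = 12 + X - 4*a)
A(c, o) = o*(8 + c) (A(c, o) = (12 + c - 4*1)*o = (12 + c - 4)*o = (8 + c)*o = o*(8 + c))
(-4 + 0*1)*A(0, 6) = (-4 + 0*1)*(6*(8 + 0)) = (-4 + 0)*(6*8) = -4*48 = -192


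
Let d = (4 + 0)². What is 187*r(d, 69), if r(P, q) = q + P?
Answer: 15895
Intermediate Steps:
d = 16 (d = 4² = 16)
r(P, q) = P + q
187*r(d, 69) = 187*(16 + 69) = 187*85 = 15895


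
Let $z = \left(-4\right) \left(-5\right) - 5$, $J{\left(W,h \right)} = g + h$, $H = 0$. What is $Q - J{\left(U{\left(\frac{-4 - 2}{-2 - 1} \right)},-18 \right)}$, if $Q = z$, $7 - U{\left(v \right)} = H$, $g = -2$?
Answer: $35$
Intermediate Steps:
$U{\left(v \right)} = 7$ ($U{\left(v \right)} = 7 - 0 = 7 + 0 = 7$)
$J{\left(W,h \right)} = -2 + h$
$z = 15$ ($z = 20 - 5 = 15$)
$Q = 15$
$Q - J{\left(U{\left(\frac{-4 - 2}{-2 - 1} \right)},-18 \right)} = 15 - \left(-2 - 18\right) = 15 - -20 = 15 + 20 = 35$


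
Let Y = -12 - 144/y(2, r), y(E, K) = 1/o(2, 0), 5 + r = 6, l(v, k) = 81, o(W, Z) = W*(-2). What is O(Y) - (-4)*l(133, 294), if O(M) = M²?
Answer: 318420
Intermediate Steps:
o(W, Z) = -2*W
r = 1 (r = -5 + 6 = 1)
y(E, K) = -¼ (y(E, K) = 1/(-2*2) = 1/(-4) = -¼)
Y = 564 (Y = -12 - 144/(-¼) = -12 - 144*(-4) = -12 - 12*(-48) = -12 + 576 = 564)
O(Y) - (-4)*l(133, 294) = 564² - (-4)*81 = 318096 - 1*(-324) = 318096 + 324 = 318420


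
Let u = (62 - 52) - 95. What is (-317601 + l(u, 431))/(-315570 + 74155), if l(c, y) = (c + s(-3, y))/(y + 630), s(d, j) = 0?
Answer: 336974746/256141315 ≈ 1.3156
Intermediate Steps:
u = -85 (u = 10 - 95 = -85)
l(c, y) = c/(630 + y) (l(c, y) = (c + 0)/(y + 630) = c/(630 + y))
(-317601 + l(u, 431))/(-315570 + 74155) = (-317601 - 85/(630 + 431))/(-315570 + 74155) = (-317601 - 85/1061)/(-241415) = (-317601 - 85*1/1061)*(-1/241415) = (-317601 - 85/1061)*(-1/241415) = -336974746/1061*(-1/241415) = 336974746/256141315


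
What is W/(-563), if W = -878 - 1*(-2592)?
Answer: -1714/563 ≈ -3.0444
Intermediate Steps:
W = 1714 (W = -878 + 2592 = 1714)
W/(-563) = 1714/(-563) = -1/563*1714 = -1714/563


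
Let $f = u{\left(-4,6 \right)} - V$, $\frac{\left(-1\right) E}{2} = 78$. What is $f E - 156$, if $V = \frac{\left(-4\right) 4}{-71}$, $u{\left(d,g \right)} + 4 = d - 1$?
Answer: $\frac{91104}{71} \approx 1283.2$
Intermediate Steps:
$E = -156$ ($E = \left(-2\right) 78 = -156$)
$u{\left(d,g \right)} = -5 + d$ ($u{\left(d,g \right)} = -4 + \left(d - 1\right) = -4 + \left(-1 + d\right) = -5 + d$)
$V = \frac{16}{71}$ ($V = \left(-16\right) \left(- \frac{1}{71}\right) = \frac{16}{71} \approx 0.22535$)
$f = - \frac{655}{71}$ ($f = \left(-5 - 4\right) - \frac{16}{71} = -9 - \frac{16}{71} = - \frac{655}{71} \approx -9.2254$)
$f E - 156 = \left(- \frac{655}{71}\right) \left(-156\right) - 156 = \frac{102180}{71} - 156 = \frac{91104}{71}$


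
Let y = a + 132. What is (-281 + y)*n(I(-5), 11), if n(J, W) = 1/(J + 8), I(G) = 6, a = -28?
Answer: -177/14 ≈ -12.643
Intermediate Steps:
n(J, W) = 1/(8 + J)
y = 104 (y = -28 + 132 = 104)
(-281 + y)*n(I(-5), 11) = (-281 + 104)/(8 + 6) = -177/14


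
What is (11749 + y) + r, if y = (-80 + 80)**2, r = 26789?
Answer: 38538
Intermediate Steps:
y = 0 (y = 0**2 = 0)
(11749 + y) + r = (11749 + 0) + 26789 = 11749 + 26789 = 38538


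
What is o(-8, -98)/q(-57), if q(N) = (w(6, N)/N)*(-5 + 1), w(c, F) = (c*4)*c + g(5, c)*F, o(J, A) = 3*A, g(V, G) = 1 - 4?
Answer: -133/10 ≈ -13.300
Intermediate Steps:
g(V, G) = -3
w(c, F) = -3*F + 4*c² (w(c, F) = (c*4)*c - 3*F = (4*c)*c - 3*F = 4*c² - 3*F = -3*F + 4*c²)
q(N) = -4*(144 - 3*N)/N (q(N) = ((-3*N + 4*6²)/N)*(-5 + 1) = ((-3*N + 4*36)/N)*(-4) = ((-3*N + 144)/N)*(-4) = ((144 - 3*N)/N)*(-4) = -4*(144 - 3*N)/N)
o(-8, -98)/q(-57) = (3*(-98))/(12 - 576/(-57)) = -294/(12 - 576*(-1/57)) = -294/(12 + 192/19) = -294/420/19 = -294*19/420 = -133/10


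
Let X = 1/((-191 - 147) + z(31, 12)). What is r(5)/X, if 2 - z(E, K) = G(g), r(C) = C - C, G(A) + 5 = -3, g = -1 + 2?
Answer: 0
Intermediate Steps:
g = 1
G(A) = -8 (G(A) = -5 - 3 = -8)
r(C) = 0
z(E, K) = 10 (z(E, K) = 2 - 1*(-8) = 2 + 8 = 10)
X = -1/328 (X = 1/((-191 - 147) + 10) = 1/(-338 + 10) = 1/(-328) = -1/328 ≈ -0.0030488)
r(5)/X = 0/(-1/328) = 0*(-328) = 0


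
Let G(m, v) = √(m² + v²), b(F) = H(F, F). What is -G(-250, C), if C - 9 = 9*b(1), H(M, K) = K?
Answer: -2*√15706 ≈ -250.65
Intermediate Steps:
b(F) = F
C = 18 (C = 9 + 9*1 = 9 + 9 = 18)
-G(-250, C) = -√((-250)² + 18²) = -√(62500 + 324) = -√62824 = -2*√15706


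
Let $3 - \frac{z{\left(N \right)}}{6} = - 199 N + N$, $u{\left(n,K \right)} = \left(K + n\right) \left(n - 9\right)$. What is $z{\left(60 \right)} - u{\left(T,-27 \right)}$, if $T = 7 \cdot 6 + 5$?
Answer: $70538$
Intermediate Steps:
$T = 47$ ($T = 42 + 5 = 47$)
$u{\left(n,K \right)} = \left(-9 + n\right) \left(K + n\right)$ ($u{\left(n,K \right)} = \left(K + n\right) \left(-9 + n\right) = \left(-9 + n\right) \left(K + n\right)$)
$z{\left(N \right)} = 18 + 1188 N$ ($z{\left(N \right)} = 18 - 6 \left(- 199 N + N\right) = 18 - 6 \left(- 198 N\right) = 18 + 1188 N$)
$z{\left(60 \right)} - u{\left(T,-27 \right)} = \left(18 + 1188 \cdot 60\right) - \left(47^{2} - -243 - 423 - 1269\right) = \left(18 + 71280\right) - \left(2209 + 243 - 423 - 1269\right) = 71298 - 760 = 70538$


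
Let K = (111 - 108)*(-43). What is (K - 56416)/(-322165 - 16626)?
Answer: 56545/338791 ≈ 0.16690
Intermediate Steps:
K = -129 (K = 3*(-43) = -129)
(K - 56416)/(-322165 - 16626) = (-129 - 56416)/(-322165 - 16626) = -56545/(-338791) = -56545*(-1/338791) = 56545/338791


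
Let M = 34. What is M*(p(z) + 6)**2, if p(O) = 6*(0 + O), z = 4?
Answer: 30600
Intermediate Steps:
p(O) = 6*O
M*(p(z) + 6)**2 = 34*(6*4 + 6)**2 = 34*(24 + 6)**2 = 34*30**2 = 34*900 = 30600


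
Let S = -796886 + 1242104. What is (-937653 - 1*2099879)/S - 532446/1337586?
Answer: -358334568415/49626446979 ≈ -7.2206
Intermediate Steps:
S = 445218
(-937653 - 1*2099879)/S - 532446/1337586 = (-937653 - 1*2099879)/445218 - 532446/1337586 = (-937653 - 2099879)*(1/445218) - 532446*1/1337586 = -3037532*1/445218 - 88741/222931 = -1518766/222609 - 88741/222931 = -358334568415/49626446979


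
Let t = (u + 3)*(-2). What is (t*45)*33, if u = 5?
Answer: -23760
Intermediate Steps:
t = -16 (t = (5 + 3)*(-2) = 8*(-2) = -16)
(t*45)*33 = -16*45*33 = -720*33 = -23760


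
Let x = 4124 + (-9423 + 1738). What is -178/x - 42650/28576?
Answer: -73395061/50879568 ≈ -1.4425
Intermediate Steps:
x = -3561 (x = 4124 - 7685 = -3561)
-178/x - 42650/28576 = -178/(-3561) - 42650/28576 = -178*(-1/3561) - 42650*1/28576 = 178/3561 - 21325/14288 = -73395061/50879568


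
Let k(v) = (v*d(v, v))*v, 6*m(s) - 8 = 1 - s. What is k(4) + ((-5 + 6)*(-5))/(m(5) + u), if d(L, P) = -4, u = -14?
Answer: -509/8 ≈ -63.625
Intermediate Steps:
m(s) = 3/2 - s/6 (m(s) = 4/3 + (1 - s)/6 = 4/3 + (⅙ - s/6) = 3/2 - s/6)
k(v) = -4*v² (k(v) = (v*(-4))*v = (-4*v)*v = -4*v²)
k(4) + ((-5 + 6)*(-5))/(m(5) + u) = -4*4² + ((-5 + 6)*(-5))/((3/2 - ⅙*5) - 14) = -4*16 + (1*(-5))/((3/2 - ⅚) - 14) = -64 - 5/(⅔ - 14) = -64 - 5/(-40/3) = -64 - 5*(-3/40) = -64 + 3/8 = -509/8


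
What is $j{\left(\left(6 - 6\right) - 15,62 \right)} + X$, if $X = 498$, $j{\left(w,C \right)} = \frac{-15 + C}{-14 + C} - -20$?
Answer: $\frac{24911}{48} \approx 518.98$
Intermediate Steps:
$j{\left(w,C \right)} = 20 + \frac{-15 + C}{-14 + C}$ ($j{\left(w,C \right)} = \frac{-15 + C}{-14 + C} + 20 = 20 + \frac{-15 + C}{-14 + C}$)
$j{\left(\left(6 - 6\right) - 15,62 \right)} + X = \frac{-295 + 21 \cdot 62}{-14 + 62} + 498 = \frac{-295 + 1302}{48} + 498 = \frac{1}{48} \cdot 1007 + 498 = \frac{1007}{48} + 498 = \frac{24911}{48}$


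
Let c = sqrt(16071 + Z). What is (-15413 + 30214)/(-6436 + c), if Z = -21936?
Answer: -5013644/2180419 - 779*I*sqrt(5865)/2180419 ≈ -2.2994 - 0.027361*I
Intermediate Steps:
c = I*sqrt(5865) (c = sqrt(16071 - 21936) = sqrt(-5865) = I*sqrt(5865) ≈ 76.583*I)
(-15413 + 30214)/(-6436 + c) = (-15413 + 30214)/(-6436 + I*sqrt(5865)) = 14801/(-6436 + I*sqrt(5865))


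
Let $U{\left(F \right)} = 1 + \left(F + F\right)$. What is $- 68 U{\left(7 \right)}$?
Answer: $-1020$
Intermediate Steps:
$U{\left(F \right)} = 1 + 2 F$
$- 68 U{\left(7 \right)} = - 68 \left(1 + 2 \cdot 7\right) = - 68 \left(1 + 14\right) = \left(-68\right) 15 = -1020$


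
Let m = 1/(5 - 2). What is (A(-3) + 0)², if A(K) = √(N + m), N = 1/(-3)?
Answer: 0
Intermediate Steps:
m = ⅓ (m = 1/3 = ⅓ ≈ 0.33333)
N = -⅓ ≈ -0.33333
A(K) = 0 (A(K) = √(-⅓ + ⅓) = √0 = 0)
(A(-3) + 0)² = (0 + 0)² = 0² = 0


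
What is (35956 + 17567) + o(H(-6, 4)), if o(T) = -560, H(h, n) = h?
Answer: 52963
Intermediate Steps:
(35956 + 17567) + o(H(-6, 4)) = (35956 + 17567) - 560 = 53523 - 560 = 52963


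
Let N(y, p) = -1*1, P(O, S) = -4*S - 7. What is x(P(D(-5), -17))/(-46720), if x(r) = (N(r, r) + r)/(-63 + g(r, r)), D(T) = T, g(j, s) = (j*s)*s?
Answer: -3/530080448 ≈ -5.6595e-9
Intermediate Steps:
g(j, s) = j*s²
P(O, S) = -7 - 4*S
N(y, p) = -1
x(r) = (-1 + r)/(-63 + r³) (x(r) = (-1 + r)/(-63 + r*r²) = (-1 + r)/(-63 + r³))
x(P(D(-5), -17))/(-46720) = ((-1 + (-7 - 4*(-17)))/(-63 + (-7 - 4*(-17))³))/(-46720) = ((-1 + (-7 + 68))/(-63 + (-7 + 68)³))*(-1/46720) = ((-1 + 61)/(-63 + 61³))*(-1/46720) = (60/(-63 + 226981))*(-1/46720) = (60/226918)*(-1/46720) = ((1/226918)*60)*(-1/46720) = (30/113459)*(-1/46720) = -3/530080448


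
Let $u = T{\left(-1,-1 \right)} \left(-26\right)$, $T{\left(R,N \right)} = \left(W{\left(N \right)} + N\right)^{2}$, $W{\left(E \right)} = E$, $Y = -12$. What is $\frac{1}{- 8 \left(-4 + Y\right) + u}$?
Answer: $\frac{1}{24} \approx 0.041667$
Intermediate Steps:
$T{\left(R,N \right)} = 4 N^{2}$ ($T{\left(R,N \right)} = \left(N + N\right)^{2} = \left(2 N\right)^{2} = 4 N^{2}$)
$u = -104$ ($u = 4 \left(-1\right)^{2} \left(-26\right) = 4 \cdot 1 \left(-26\right) = 4 \left(-26\right) = -104$)
$\frac{1}{- 8 \left(-4 + Y\right) + u} = \frac{1}{- 8 \left(-4 - 12\right) - 104} = \frac{1}{\left(-8\right) \left(-16\right) - 104} = \frac{1}{128 - 104} = \frac{1}{24}$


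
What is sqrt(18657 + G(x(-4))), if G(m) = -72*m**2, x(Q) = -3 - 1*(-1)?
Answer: 3*sqrt(2041) ≈ 135.53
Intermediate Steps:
x(Q) = -2 (x(Q) = -3 + 1 = -2)
sqrt(18657 + G(x(-4))) = sqrt(18657 - 72*(-2)**2) = sqrt(18657 - 72*4) = sqrt(18657 - 288) = sqrt(18369) = 3*sqrt(2041)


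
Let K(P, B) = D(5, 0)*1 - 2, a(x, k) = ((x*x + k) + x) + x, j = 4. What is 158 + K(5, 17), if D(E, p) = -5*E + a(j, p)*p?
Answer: 131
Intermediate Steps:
a(x, k) = k + x**2 + 2*x (a(x, k) = ((x**2 + k) + x) + x = ((k + x**2) + x) + x = (k + x + x**2) + x = k + x**2 + 2*x)
D(E, p) = -5*E + p*(24 + p) (D(E, p) = -5*E + (p + 4**2 + 2*4)*p = -5*E + (p + 16 + 8)*p = -5*E + (24 + p)*p = -5*E + p*(24 + p))
K(P, B) = -27 (K(P, B) = (-5*5 + 0*(24 + 0))*1 - 2 = (-25 + 0*24)*1 - 2 = (-25 + 0)*1 - 2 = -25*1 - 2 = -25 - 2 = -27)
158 + K(5, 17) = 158 - 27 = 131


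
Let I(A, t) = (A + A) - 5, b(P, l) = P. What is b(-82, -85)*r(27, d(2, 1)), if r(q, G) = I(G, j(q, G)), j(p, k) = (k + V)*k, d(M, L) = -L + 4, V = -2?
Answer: -82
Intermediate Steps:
d(M, L) = 4 - L
j(p, k) = k*(-2 + k) (j(p, k) = (k - 2)*k = (-2 + k)*k = k*(-2 + k))
I(A, t) = -5 + 2*A (I(A, t) = 2*A - 5 = -5 + 2*A)
r(q, G) = -5 + 2*G
b(-82, -85)*r(27, d(2, 1)) = -82*(-5 + 2*(4 - 1*1)) = -82*(-5 + 2*(4 - 1)) = -82*(-5 + 2*3) = -82*(-5 + 6) = -82*1 = -82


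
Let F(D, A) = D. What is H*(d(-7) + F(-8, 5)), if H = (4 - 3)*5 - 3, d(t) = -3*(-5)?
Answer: 14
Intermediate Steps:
d(t) = 15
H = 2 (H = 1*5 - 3 = 5 - 3 = 2)
H*(d(-7) + F(-8, 5)) = 2*(15 - 8) = 2*7 = 14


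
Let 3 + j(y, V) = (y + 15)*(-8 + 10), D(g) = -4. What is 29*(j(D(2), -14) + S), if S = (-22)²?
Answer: 14587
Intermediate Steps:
S = 484
j(y, V) = 27 + 2*y (j(y, V) = -3 + (y + 15)*(-8 + 10) = -3 + (15 + y)*2 = -3 + (30 + 2*y) = 27 + 2*y)
29*(j(D(2), -14) + S) = 29*((27 + 2*(-4)) + 484) = 29*((27 - 8) + 484) = 29*(19 + 484) = 29*503 = 14587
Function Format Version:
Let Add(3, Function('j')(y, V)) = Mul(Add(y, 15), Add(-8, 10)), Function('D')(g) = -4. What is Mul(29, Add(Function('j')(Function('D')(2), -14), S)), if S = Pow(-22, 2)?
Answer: 14587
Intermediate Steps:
S = 484
Function('j')(y, V) = Add(27, Mul(2, y)) (Function('j')(y, V) = Add(-3, Mul(Add(y, 15), Add(-8, 10))) = Add(-3, Mul(Add(15, y), 2)) = Add(-3, Add(30, Mul(2, y))) = Add(27, Mul(2, y)))
Mul(29, Add(Function('j')(Function('D')(2), -14), S)) = Mul(29, Add(Add(27, Mul(2, -4)), 484)) = Mul(29, Add(Add(27, -8), 484)) = Mul(29, Add(19, 484)) = Mul(29, 503) = 14587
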